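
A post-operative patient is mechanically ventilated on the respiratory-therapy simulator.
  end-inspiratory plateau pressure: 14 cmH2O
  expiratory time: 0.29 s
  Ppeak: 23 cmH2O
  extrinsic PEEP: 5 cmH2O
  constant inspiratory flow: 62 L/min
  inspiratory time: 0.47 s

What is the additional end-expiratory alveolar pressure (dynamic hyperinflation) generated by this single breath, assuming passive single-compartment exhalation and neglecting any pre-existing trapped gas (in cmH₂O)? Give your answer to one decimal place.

Flow: 62 L/min ÷ 60 = 1.0333 L/s.
Vt = flow × Ti = 1.0333 L/s × 0.47 s × 1000 mL/L = 485.65 mL.
R = (PIP − Pplat)/V̇ = (23 − 14) / 1.0333 = 9.0/1.0333 = 8.71 cmH2O·s/L.
C = Vt/(Pplat − PEEP) = 485.65 / (14 − 5) = 485.65/9.0 = 53.961 mL/cmH2O.
τ = R × C = 8.71 × 0.05396 L/cmH2O = 0.47 s.
Fraction remaining = e^(−Te/τ) = e^(−0.29/0.47) = 0.5395; trapped volume = 485.65 × 0.5395 = 262.01 mL.
Additional alveolar pressure from trapping ≈ V_trapped / C = 262.01 / 53.961 = 4.856 cmH2O.

4.9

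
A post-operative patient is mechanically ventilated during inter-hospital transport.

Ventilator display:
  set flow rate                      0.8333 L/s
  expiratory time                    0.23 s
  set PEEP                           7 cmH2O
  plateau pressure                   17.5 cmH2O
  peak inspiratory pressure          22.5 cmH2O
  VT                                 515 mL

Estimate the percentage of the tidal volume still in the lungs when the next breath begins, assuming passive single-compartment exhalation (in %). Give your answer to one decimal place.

45.8

R = (PIP − Pplat)/V̇ = (22.5 − 17.5) / 0.8333 = 5.0/0.8333 = 6.0 cmH2O·s/L.
C = Vt/(Pplat − PEEP) = 515.0 / (17.5 − 7) = 515.0/10.5 = 49.048 mL/cmH2O.
τ = R × C = 6.0 × 0.04905 L/cmH2O = 0.2943 s.
Fraction remaining at end-expiration = e^(−Te/τ) = e^(−0.23/0.2943) = 0.4577 → 45.77%.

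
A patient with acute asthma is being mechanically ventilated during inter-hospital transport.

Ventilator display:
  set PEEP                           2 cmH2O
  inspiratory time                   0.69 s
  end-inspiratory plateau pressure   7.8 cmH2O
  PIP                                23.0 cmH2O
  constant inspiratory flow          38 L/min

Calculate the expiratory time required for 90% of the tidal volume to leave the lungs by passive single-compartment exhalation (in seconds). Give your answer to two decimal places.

Flow: 38 L/min ÷ 60 = 0.6333 L/s.
Vt = flow × Ti = 0.6333 L/s × 0.69 s × 1000 mL/L = 436.98 mL.
R = (PIP − Pplat)/V̇ = (23.0 − 7.8) / 0.6333 = 15.2/0.6333 = 24.001 cmH2O·s/L.
C = Vt/(Pplat − PEEP) = 436.98 / (7.8 − 2) = 436.98/5.8 = 75.341 mL/cmH2O.
τ = R × C = 24.001 × 0.07534 L/cmH2O = 1.808 s.
t = −τ·ln(1 − 0.90) = −1.808·ln(0.1) = 4.163 s.

4.16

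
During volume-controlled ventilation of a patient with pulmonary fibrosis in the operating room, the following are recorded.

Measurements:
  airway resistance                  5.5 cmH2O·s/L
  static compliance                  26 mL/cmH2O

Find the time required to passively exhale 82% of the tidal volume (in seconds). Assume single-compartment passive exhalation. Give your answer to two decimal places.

τ = R × C = 5.5 × 26 mL/cmH2O = 5.5 × 0.026 L/cmH2O = 0.143 s.
Exhaled fraction f = 1 − e^(−t/τ) → t = −τ·ln(1 − f) = −0.143·ln(0.18) = 0.2452 s.

0.25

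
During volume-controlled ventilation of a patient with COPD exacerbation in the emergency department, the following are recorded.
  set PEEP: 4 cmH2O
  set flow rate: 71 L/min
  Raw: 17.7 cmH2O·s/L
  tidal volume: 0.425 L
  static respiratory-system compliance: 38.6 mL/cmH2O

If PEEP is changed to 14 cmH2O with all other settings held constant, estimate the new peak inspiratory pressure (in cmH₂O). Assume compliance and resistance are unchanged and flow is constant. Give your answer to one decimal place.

46.0

Flow: 71 L/min ÷ 60 = 1.1833 L/s.
PIP = Vt/C + R·V̇ + PEEP (constant-flow equation of motion).
Only the baseline term changes: ΔPIP = ΔPEEP = 14 − 4 = 10.0 cmH2O.
Original PIP = 425/38.6 + 17.7×1.1833 + 4 = 35.955 cmH2O; new PIP = 35.955 + (10.0) = 45.955 cmH2O.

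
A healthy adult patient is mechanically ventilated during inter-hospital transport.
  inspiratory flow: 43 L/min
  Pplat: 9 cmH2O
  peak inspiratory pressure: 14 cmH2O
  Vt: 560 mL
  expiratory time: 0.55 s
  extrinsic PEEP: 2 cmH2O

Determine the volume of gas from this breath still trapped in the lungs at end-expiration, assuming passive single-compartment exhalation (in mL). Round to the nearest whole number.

Flow: 43 L/min ÷ 60 = 0.7167 L/s.
R = (PIP − Pplat)/V̇ = (14 − 9) / 0.7167 = 5.0/0.7167 = 6.976 cmH2O·s/L.
C = Vt/(Pplat − PEEP) = 560.0 / (9 − 2) = 560.0/7.0 = 80.0 mL/cmH2O.
τ = R × C = 6.976 × 0.08 L/cmH2O = 0.5581 s.
Fraction remaining = e^(−Te/τ) = e^(−0.55/0.5581) = 0.3733.
Trapped volume = 560.0 × 0.3733 = 209.05 mL.

209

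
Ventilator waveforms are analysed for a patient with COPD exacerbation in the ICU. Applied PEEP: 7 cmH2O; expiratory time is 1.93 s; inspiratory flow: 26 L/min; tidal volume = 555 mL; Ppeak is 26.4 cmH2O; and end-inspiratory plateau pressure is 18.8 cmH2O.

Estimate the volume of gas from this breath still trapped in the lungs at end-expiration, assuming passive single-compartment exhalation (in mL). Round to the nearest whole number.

Flow: 26 L/min ÷ 60 = 0.4333 L/s.
R = (PIP − Pplat)/V̇ = (26.4 − 18.8) / 0.4333 = 7.6/0.4333 = 17.54 cmH2O·s/L.
C = Vt/(Pplat − PEEP) = 555.0 / (18.8 − 7) = 555.0/11.8 = 47.034 mL/cmH2O.
τ = R × C = 17.54 × 0.04703 L/cmH2O = 0.8249 s.
Fraction remaining = e^(−Te/τ) = e^(−1.93/0.8249) = 0.09636.
Trapped volume = 555.0 × 0.09636 = 53.48 mL.

53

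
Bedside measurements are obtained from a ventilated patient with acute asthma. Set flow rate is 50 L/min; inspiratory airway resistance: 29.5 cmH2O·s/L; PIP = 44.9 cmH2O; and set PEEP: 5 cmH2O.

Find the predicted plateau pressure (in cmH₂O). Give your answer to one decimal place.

20.3

Flow: 50 L/min ÷ 60 = 0.8333 L/s.
Pplat = PIP − Raw × flow = 44.9 − 29.5 × 0.8333 = 44.9 − 24.582 = 20.318 cmH2O.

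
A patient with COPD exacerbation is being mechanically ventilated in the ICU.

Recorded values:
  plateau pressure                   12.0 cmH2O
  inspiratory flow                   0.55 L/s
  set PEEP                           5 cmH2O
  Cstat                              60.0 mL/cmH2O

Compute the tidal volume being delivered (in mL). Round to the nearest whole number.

420

Vt = Cstat × (Pplat − PEEP) = 60.0 × (12.0 − 5) = 60.0 × 7.0 = 420.0 mL.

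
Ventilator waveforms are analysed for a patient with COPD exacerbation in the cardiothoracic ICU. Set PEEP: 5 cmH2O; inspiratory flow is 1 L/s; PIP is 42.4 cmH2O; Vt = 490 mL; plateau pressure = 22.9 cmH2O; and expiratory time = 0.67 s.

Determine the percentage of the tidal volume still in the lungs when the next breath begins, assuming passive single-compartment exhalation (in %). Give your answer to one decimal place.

28.5

R = (PIP − Pplat)/V̇ = (42.4 − 22.9) / 1 = 19.5/1 = 19.5 cmH2O·s/L.
C = Vt/(Pplat − PEEP) = 490.0 / (22.9 − 5) = 490.0/17.9 = 27.374 mL/cmH2O.
τ = R × C = 19.5 × 0.02737 L/cmH2O = 0.5337 s.
Fraction remaining at end-expiration = e^(−Te/τ) = e^(−0.67/0.5337) = 0.285 → 28.5%.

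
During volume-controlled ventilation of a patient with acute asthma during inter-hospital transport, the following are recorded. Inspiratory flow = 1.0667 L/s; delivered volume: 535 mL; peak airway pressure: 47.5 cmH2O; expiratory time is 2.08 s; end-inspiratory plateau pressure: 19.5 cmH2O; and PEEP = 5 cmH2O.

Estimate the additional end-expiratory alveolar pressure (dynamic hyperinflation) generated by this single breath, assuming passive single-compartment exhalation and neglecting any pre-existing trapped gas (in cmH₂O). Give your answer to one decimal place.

1.7

R = (PIP − Pplat)/V̇ = (47.5 − 19.5) / 1.0667 = 28.0/1.0667 = 26.249 cmH2O·s/L.
C = Vt/(Pplat − PEEP) = 535.0 / (19.5 − 5) = 535.0/14.5 = 36.897 mL/cmH2O.
τ = R × C = 26.249 × 0.0369 L/cmH2O = 0.9686 s.
Fraction remaining = e^(−Te/τ) = e^(−2.08/0.9686) = 0.1168; trapped volume = 535.0 × 0.1168 = 62.488 mL.
Additional alveolar pressure from trapping ≈ V_trapped / C = 62.488 / 36.897 = 1.694 cmH2O.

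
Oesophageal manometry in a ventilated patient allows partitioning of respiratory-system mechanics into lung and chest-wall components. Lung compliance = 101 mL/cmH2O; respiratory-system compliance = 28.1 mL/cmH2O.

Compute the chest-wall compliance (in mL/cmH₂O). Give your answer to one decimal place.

38.9

1/Ccw = 1/Crs − 1/CL.
1/Ccw = 1/28.1 − 1/101 = 0.02569.
Ccw = 38.926 mL/cmH2O.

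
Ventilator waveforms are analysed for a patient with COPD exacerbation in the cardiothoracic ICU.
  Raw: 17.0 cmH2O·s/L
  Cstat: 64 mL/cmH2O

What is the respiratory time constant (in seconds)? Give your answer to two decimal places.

1.09

τ = R × C = 17.0 × 64 mL/cmH2O = 17.0 × 0.064 L/cmH2O = 1.088 s.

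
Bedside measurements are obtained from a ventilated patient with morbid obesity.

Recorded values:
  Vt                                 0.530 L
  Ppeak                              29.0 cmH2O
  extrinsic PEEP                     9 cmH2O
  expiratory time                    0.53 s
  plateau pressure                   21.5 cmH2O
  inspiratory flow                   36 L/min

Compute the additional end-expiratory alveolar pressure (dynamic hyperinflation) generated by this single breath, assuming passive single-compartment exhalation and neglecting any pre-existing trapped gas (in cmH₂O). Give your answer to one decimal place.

4.6

Flow: 36 L/min ÷ 60 = 0.6 L/s.
R = (PIP − Pplat)/V̇ = (29.0 − 21.5) / 0.6 = 7.5/0.6 = 12.5 cmH2O·s/L.
C = Vt/(Pplat − PEEP) = 530.0 / (21.5 − 9) = 530.0/12.5 = 42.4 mL/cmH2O.
τ = R × C = 12.5 × 0.0424 L/cmH2O = 0.53 s.
Fraction remaining = e^(−Te/τ) = e^(−0.53/0.53) = 0.3679; trapped volume = 530.0 × 0.3679 = 194.99 mL.
Additional alveolar pressure from trapping ≈ V_trapped / C = 194.99 / 42.4 = 4.599 cmH2O.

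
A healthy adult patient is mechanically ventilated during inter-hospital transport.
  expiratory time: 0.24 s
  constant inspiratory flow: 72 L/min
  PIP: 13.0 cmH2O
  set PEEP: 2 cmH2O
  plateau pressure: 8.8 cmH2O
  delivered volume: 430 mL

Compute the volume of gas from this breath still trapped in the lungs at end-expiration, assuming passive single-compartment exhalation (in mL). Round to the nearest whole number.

Flow: 72 L/min ÷ 60 = 1.2 L/s.
R = (PIP − Pplat)/V̇ = (13.0 − 8.8) / 1.2 = 4.2/1.2 = 3.5 cmH2O·s/L.
C = Vt/(Pplat − PEEP) = 430.0 / (8.8 − 2) = 430.0/6.8 = 63.235 mL/cmH2O.
τ = R × C = 3.5 × 0.06324 L/cmH2O = 0.2213 s.
Fraction remaining = e^(−Te/τ) = e^(−0.24/0.2213) = 0.3381.
Trapped volume = 430.0 × 0.3381 = 145.38 mL.

145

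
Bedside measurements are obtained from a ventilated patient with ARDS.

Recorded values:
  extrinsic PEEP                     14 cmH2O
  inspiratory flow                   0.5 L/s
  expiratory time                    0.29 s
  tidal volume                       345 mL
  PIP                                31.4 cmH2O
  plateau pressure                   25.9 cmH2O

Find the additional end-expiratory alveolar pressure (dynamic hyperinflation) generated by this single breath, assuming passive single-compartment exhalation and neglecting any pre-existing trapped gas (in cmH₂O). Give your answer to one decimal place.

4.8

R = (PIP − Pplat)/V̇ = (31.4 − 25.9) / 0.5 = 5.5/0.5 = 11.0 cmH2O·s/L.
C = Vt/(Pplat − PEEP) = 345.0 / (25.9 − 14) = 345.0/11.9 = 28.992 mL/cmH2O.
τ = R × C = 11.0 × 0.02899 L/cmH2O = 0.3189 s.
Fraction remaining = e^(−Te/τ) = e^(−0.29/0.3189) = 0.4028; trapped volume = 345.0 × 0.4028 = 138.97 mL.
Additional alveolar pressure from trapping ≈ V_trapped / C = 138.97 / 28.992 = 4.793 cmH2O.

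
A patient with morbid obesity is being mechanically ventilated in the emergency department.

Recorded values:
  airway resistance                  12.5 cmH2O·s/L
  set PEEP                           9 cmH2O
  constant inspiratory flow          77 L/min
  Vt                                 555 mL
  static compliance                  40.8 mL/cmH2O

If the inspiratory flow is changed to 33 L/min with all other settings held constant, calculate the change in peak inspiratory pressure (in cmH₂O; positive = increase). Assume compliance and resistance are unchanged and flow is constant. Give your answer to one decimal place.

-9.2

Flow: 77 L/min ÷ 60 = 1.2833 L/s.
New flow: 33 L/min ÷ 60 = 0.55 L/s.
PIP = Vt/C + R·V̇ + PEEP (constant-flow equation of motion).
Only the resistive term changes: ΔPIP = R × ΔV̇ = 12.5 × (0.55 − 1.2833) = 12.5 × -0.7333 = -9.166 cmH2O.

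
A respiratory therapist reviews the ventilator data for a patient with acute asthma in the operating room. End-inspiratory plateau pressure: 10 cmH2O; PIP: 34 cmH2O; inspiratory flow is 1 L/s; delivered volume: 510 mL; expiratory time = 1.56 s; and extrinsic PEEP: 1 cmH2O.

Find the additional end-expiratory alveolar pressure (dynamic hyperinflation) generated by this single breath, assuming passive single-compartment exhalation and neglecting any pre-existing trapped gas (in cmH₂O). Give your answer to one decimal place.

R = (PIP − Pplat)/V̇ = (34 − 10) / 1 = 24.0/1 = 24.0 cmH2O·s/L.
C = Vt/(Pplat − PEEP) = 510.0 / (10 − 1) = 510.0/9.0 = 56.667 mL/cmH2O.
τ = R × C = 24.0 × 0.05667 L/cmH2O = 1.36 s.
Fraction remaining = e^(−Te/τ) = e^(−1.56/1.36) = 0.3176; trapped volume = 510.0 × 0.3176 = 161.98 mL.
Additional alveolar pressure from trapping ≈ V_trapped / C = 161.98 / 56.667 = 2.858 cmH2O.

2.9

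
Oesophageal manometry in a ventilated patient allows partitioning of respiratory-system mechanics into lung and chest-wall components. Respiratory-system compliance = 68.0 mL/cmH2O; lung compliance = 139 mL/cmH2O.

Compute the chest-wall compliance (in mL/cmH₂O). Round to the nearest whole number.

133

1/Ccw = 1/Crs − 1/CL.
1/Ccw = 1/68.0 − 1/139 = 0.007512.
Ccw = 133.12 mL/cmH2O.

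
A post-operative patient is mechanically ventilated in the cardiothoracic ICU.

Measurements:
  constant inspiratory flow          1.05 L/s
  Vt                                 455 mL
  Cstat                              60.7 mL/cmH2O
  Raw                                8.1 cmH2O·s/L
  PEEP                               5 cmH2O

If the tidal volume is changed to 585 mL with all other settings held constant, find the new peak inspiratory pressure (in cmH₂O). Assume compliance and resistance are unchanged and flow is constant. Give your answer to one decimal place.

PIP = Vt/C + R·V̇ + PEEP (constant-flow equation of motion).
Only the elastic term changes: ΔPIP = ΔVt / C = (585 − 455) / 60.7 = 2.142 cmH2O.
Original PIP = 455/60.7 + 8.1×1.05 + 5 = 21.001 cmH2O; new PIP = 21.001 + (2.142) = 23.143 cmH2O.

23.1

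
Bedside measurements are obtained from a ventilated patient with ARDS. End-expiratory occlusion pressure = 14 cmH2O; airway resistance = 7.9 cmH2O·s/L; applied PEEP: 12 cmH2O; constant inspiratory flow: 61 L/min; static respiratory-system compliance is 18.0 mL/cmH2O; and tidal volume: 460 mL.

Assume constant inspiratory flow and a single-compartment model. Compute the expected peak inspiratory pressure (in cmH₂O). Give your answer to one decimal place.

47.6

Flow: 61 L/min ÷ 60 = 1.0167 L/s.
Total PEEP = 14 cmH2O (set 12 + intrinsic 2); this is the baseline alveolar pressure.
Equation of motion (constant flow): PIP = Vt/C + R·V̇ + PEEP.
PIP = 460/18.0 + 7.9×1.0167 + 14 = 25.556 + 8.032 + 14 = 47.588 cmH2O.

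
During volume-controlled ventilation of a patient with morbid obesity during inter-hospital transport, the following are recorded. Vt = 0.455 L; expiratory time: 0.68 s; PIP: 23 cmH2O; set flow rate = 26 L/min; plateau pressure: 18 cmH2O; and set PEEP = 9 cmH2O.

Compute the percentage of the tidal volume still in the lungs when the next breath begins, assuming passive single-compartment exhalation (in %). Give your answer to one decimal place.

Flow: 26 L/min ÷ 60 = 0.4333 L/s.
R = (PIP − Pplat)/V̇ = (23 − 18) / 0.4333 = 5.0/0.4333 = 11.539 cmH2O·s/L.
C = Vt/(Pplat − PEEP) = 455.0 / (18 − 9) = 455.0/9.0 = 50.556 mL/cmH2O.
τ = R × C = 11.539 × 0.05056 L/cmH2O = 0.5834 s.
Fraction remaining at end-expiration = e^(−Te/τ) = e^(−0.68/0.5834) = 0.3117 → 31.17%.

31.2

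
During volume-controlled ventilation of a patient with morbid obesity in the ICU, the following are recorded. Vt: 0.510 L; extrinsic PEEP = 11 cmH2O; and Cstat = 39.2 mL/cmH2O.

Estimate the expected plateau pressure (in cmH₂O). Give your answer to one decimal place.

Pplat = PEEP + Vt / Cstat = 11 + 510 / 39.2 = 11 + 13.01 = 24.01 cmH2O.

24.0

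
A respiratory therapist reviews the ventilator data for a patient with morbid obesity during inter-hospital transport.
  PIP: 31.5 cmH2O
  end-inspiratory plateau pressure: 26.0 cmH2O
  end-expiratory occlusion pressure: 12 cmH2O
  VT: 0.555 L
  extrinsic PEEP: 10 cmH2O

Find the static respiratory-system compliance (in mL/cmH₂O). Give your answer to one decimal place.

End-expiratory occlusion gives total PEEP = 12 cmH2O (intrinsic PEEP = 12 − 10 = 2). Use total PEEP for the elastic gradient.
Cstat = Vt / (Pplat − PEEPtotal) = 555 / (26.0 − 12) = 555 / 14.0 = 39.643 mL/cmH2O.

39.6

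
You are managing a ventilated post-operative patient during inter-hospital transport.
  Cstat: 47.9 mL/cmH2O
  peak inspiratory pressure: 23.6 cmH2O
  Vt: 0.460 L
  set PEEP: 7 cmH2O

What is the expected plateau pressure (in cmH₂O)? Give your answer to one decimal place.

16.6

Pplat = PEEP + Vt / Cstat = 7 + 460 / 47.9 = 7 + 9.603 = 16.603 cmH2O.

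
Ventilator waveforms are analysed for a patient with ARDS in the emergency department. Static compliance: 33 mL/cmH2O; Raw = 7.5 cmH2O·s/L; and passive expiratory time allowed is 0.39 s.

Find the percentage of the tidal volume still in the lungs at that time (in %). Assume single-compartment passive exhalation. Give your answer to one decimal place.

τ = R × C = 7.5 × 33 mL/cmH2O = 7.5 × 0.033 L/cmH2O = 0.2475 s.
Passive exhalation: V(t)/V₀ = e^(−t/τ) = e^(−0.39/0.2475) = 0.2069.
Fraction remaining = 0.2069 → 20.69%.

20.7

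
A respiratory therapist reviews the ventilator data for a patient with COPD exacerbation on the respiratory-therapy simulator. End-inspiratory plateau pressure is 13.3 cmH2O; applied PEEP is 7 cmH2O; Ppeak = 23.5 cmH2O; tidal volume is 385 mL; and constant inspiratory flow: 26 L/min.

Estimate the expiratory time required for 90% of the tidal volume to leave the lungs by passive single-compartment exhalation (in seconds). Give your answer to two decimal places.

Flow: 26 L/min ÷ 60 = 0.4333 L/s.
R = (PIP − Pplat)/V̇ = (23.5 − 13.3) / 0.4333 = 10.2/0.4333 = 23.54 cmH2O·s/L.
C = Vt/(Pplat − PEEP) = 385.0 / (13.3 − 7) = 385.0/6.3 = 61.111 mL/cmH2O.
τ = R × C = 23.54 × 0.06111 L/cmH2O = 1.439 s.
t = −τ·ln(1 − 0.90) = −1.439·ln(0.1) = 3.313 s.

3.31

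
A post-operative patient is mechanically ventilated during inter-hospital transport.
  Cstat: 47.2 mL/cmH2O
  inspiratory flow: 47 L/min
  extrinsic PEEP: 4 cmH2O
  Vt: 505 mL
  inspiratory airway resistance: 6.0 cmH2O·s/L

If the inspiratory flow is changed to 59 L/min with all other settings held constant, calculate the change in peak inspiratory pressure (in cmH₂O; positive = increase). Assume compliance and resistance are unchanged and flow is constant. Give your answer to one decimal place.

1.2

Flow: 47 L/min ÷ 60 = 0.7833 L/s.
New flow: 59 L/min ÷ 60 = 0.9833 L/s.
PIP = Vt/C + R·V̇ + PEEP (constant-flow equation of motion).
Only the resistive term changes: ΔPIP = R × ΔV̇ = 6.0 × (0.9833 − 0.7833) = 6.0 × 0.2 = 1.2 cmH2O.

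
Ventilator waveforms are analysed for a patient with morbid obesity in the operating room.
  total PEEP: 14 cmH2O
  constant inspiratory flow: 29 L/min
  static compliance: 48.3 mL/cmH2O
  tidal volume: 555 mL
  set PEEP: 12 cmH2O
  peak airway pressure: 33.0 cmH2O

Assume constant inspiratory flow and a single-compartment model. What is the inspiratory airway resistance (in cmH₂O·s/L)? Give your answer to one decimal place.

Flow: 29 L/min ÷ 60 = 0.4833 L/s.
Total PEEP = 14 cmH2O (set 12 + intrinsic 2); this is the baseline alveolar pressure.
Equation of motion (constant flow): PIP = Vt/C + R·V̇ + PEEP.
R·V̇ = PIP − Vt/C − PEEP = 33.0 − 555/48.3 − 14 = 33.0 − 11.491 − 14 = 7.509 cmH2O.
R = 7.509 / 0.4833 = 15.537 cmH2O·s/L.

15.5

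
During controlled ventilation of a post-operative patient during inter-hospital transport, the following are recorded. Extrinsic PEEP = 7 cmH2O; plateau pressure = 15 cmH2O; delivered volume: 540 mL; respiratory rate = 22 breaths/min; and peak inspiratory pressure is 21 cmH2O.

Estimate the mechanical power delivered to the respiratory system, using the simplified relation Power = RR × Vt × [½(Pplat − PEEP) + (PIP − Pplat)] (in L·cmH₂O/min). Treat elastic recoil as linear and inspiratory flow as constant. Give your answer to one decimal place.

118.8

Per-breath work = Vt × [½(Pplat−PEEP) + (PIP−Pplat)] = 0.540 × [0.5×8.0 + 6.0] = 0.540 × 10.0 = 5.4 L·cmH2O.
Power = 22 × 5.4 = 118.8 L·cmH2O/min.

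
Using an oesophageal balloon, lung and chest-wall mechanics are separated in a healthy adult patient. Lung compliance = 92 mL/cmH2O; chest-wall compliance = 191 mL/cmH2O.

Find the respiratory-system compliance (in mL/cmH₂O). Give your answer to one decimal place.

Lung and chest wall are elastances in series: 1/Crs = 1/CL + 1/Ccw.
1/Crs = 1/92 + 1/191 = 0.01611.
Crs = 62.073 mL/cmH2O.

62.1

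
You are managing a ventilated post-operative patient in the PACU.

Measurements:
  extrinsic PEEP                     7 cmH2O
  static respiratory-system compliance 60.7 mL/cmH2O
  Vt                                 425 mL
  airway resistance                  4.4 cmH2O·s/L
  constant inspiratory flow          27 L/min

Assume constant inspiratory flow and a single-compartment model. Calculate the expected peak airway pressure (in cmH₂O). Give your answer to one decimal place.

Flow: 27 L/min ÷ 60 = 0.45 L/s.
Equation of motion (constant flow): PIP = Vt/C + R·V̇ + PEEP.
PIP = 425/60.7 + 4.4×0.45 + 7 = 7.002 + 1.98 + 7 = 15.982 cmH2O.

16.0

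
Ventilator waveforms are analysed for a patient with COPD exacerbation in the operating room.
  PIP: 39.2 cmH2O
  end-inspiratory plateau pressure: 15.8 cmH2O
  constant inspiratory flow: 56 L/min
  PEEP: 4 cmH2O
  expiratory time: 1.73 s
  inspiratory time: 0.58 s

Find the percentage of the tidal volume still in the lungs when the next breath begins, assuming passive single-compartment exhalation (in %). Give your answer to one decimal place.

22.2

Flow: 56 L/min ÷ 60 = 0.9333 L/s.
Vt = flow × Ti = 0.9333 L/s × 0.58 s × 1000 mL/L = 541.31 mL.
R = (PIP − Pplat)/V̇ = (39.2 − 15.8) / 0.9333 = 23.4/0.9333 = 25.072 cmH2O·s/L.
C = Vt/(Pplat − PEEP) = 541.31 / (15.8 − 4) = 541.31/11.8 = 45.874 mL/cmH2O.
τ = R × C = 25.072 × 0.04587 L/cmH2O = 1.15 s.
Fraction remaining at end-expiration = e^(−Te/τ) = e^(−1.73/1.15) = 0.2222 → 22.22%.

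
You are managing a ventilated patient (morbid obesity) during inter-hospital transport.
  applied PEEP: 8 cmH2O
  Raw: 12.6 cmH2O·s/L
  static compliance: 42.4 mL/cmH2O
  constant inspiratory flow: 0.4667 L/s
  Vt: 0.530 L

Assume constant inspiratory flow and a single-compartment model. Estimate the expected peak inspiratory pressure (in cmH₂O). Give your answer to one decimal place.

Equation of motion (constant flow): PIP = Vt/C + R·V̇ + PEEP.
PIP = 530/42.4 + 12.6×0.4667 + 8 = 12.5 + 5.88 + 8 = 26.38 cmH2O.

26.4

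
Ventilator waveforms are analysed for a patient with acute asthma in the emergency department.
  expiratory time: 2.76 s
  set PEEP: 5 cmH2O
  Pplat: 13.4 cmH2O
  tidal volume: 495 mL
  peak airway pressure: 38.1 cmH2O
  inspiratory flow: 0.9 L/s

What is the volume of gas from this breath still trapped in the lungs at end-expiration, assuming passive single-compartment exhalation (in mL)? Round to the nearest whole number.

90

R = (PIP − Pplat)/V̇ = (38.1 − 13.4) / 0.9 = 24.7/0.9 = 27.444 cmH2O·s/L.
C = Vt/(Pplat − PEEP) = 495.0 / (13.4 − 5) = 495.0/8.4 = 58.929 mL/cmH2O.
τ = R × C = 27.444 × 0.05893 L/cmH2O = 1.617 s.
Fraction remaining = e^(−Te/τ) = e^(−2.76/1.617) = 0.1814.
Trapped volume = 495.0 × 0.1814 = 89.793 mL.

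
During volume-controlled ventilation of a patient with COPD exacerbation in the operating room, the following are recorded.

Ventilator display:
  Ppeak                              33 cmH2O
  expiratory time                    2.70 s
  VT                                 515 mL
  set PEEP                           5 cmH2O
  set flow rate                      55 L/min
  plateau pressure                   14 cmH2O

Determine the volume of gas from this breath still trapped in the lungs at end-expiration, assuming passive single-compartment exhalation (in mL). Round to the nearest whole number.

53

Flow: 55 L/min ÷ 60 = 0.9167 L/s.
R = (PIP − Pplat)/V̇ = (33 − 14) / 0.9167 = 19.0/0.9167 = 20.727 cmH2O·s/L.
C = Vt/(Pplat − PEEP) = 515.0 / (14 − 5) = 515.0/9.0 = 57.222 mL/cmH2O.
τ = R × C = 20.727 × 0.05722 L/cmH2O = 1.186 s.
Fraction remaining = e^(−Te/τ) = e^(−2.70/1.186) = 0.1026.
Trapped volume = 515.0 × 0.1026 = 52.839 mL.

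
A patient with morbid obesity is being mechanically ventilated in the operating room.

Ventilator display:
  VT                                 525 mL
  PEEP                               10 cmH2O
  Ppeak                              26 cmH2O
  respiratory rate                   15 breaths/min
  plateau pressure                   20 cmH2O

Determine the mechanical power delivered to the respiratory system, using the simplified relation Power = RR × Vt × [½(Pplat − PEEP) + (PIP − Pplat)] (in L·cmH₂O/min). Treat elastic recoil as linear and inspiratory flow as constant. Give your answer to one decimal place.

Per-breath work = Vt × [½(Pplat−PEEP) + (PIP−Pplat)] = 0.525 × [0.5×10.0 + 6.0] = 0.525 × 11.0 = 5.775 L·cmH2O.
Power = 15 × 5.775 = 86.625 L·cmH2O/min.

86.6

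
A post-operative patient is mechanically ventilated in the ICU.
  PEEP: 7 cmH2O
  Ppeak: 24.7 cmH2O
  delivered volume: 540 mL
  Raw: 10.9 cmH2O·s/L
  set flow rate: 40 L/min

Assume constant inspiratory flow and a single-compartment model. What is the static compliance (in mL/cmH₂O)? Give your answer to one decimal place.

51.8

Flow: 40 L/min ÷ 60 = 0.6667 L/s.
Equation of motion (constant flow): PIP = Vt/C + R·V̇ + PEEP.
Vt/C = PIP − R·V̇ − PEEP = 24.7 − 10.9×0.6667 − 7 = 24.7 − 7.267 − 7 = 10.433 cmH2O.
C = Vt / 10.433 = 540 / 10.433 = 51.759 mL/cmH2O.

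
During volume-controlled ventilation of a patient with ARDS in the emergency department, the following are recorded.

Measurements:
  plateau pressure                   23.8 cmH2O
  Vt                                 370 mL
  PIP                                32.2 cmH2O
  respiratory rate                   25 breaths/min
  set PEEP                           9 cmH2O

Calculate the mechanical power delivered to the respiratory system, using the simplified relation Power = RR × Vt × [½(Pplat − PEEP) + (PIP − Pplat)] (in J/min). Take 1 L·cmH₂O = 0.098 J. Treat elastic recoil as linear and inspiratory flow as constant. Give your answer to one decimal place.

Per-breath work = Vt × [½(Pplat−PEEP) + (PIP−Pplat)] = 0.370 × [0.5×14.8 + 8.4] = 0.370 × 15.8 = 5.846 L·cmH2O.
Power = 25 × 5.846 = 146.15 L·cmH2O/min.
× 0.098 J/(L·cmH2O) → 14.323 J/min.

14.3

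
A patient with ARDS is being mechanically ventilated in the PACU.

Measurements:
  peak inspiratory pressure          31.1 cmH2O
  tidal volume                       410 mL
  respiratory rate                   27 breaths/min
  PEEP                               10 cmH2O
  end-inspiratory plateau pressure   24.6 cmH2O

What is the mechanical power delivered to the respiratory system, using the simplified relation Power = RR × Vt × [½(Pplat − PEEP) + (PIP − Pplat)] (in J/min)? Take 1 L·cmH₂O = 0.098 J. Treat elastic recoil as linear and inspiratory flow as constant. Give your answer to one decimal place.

Per-breath work = Vt × [½(Pplat−PEEP) + (PIP−Pplat)] = 0.410 × [0.5×14.6 + 6.5] = 0.410 × 13.8 = 5.658 L·cmH2O.
Power = 27 × 5.658 = 152.77 L·cmH2O/min.
× 0.098 J/(L·cmH2O) → 14.971 J/min.

15.0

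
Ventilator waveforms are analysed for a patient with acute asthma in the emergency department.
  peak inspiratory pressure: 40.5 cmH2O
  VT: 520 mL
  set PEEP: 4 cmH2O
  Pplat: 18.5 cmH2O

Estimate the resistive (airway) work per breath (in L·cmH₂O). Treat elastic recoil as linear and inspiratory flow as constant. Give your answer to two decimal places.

11.44

With constant inspiratory flow the resistive pressure is constant at PIP − Pplat = 40.5 − 18.5 = 22.0 cmH2O, so resistive work = 22.0 × 0.520 = 11.44 L·cmH2O.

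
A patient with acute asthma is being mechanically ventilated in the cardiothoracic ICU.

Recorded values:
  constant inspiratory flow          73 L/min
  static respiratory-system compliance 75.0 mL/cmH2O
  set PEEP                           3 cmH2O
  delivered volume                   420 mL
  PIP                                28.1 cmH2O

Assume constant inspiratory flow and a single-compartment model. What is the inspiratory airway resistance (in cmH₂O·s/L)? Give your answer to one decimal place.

16.0

Flow: 73 L/min ÷ 60 = 1.2167 L/s.
Equation of motion (constant flow): PIP = Vt/C + R·V̇ + PEEP.
R·V̇ = PIP − Vt/C − PEEP = 28.1 − 420/75.0 − 3 = 28.1 − 5.6 − 3 = 19.5 cmH2O.
R = 19.5 / 1.2167 = 16.027 cmH2O·s/L.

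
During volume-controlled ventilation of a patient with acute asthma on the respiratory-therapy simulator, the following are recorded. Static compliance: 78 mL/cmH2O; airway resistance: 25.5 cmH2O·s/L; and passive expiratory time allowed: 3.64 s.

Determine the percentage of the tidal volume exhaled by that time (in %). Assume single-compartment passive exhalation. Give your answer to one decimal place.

τ = R × C = 25.5 × 78 mL/cmH2O = 25.5 × 0.078 L/cmH2O = 1.989 s.
Passive exhalation: V(t)/V₀ = e^(−t/τ) = e^(−3.64/1.989) = 0.1604.
Fraction exhaled = 1 − 0.1604 = 0.8396 → 83.96%.

84.0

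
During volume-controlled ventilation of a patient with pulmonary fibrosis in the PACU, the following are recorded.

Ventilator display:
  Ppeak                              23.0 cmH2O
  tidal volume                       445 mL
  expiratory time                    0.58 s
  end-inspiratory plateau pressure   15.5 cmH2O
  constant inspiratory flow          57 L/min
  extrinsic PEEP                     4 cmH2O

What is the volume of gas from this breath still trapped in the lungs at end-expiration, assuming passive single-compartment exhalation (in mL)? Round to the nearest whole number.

Flow: 57 L/min ÷ 60 = 0.95 L/s.
R = (PIP − Pplat)/V̇ = (23.0 − 15.5) / 0.95 = 7.5/0.95 = 7.895 cmH2O·s/L.
C = Vt/(Pplat − PEEP) = 445.0 / (15.5 − 4) = 445.0/11.5 = 38.696 mL/cmH2O.
τ = R × C = 7.895 × 0.0387 L/cmH2O = 0.3055 s.
Fraction remaining = e^(−Te/τ) = e^(−0.58/0.3055) = 0.1498.
Trapped volume = 445.0 × 0.1498 = 66.661 mL.

67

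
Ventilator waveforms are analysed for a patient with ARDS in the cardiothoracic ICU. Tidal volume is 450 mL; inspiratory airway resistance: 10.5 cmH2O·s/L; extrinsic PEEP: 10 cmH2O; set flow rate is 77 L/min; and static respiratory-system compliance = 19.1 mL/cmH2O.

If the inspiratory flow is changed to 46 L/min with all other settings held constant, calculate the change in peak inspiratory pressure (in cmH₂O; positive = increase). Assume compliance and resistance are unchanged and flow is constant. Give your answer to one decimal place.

-5.4

Flow: 77 L/min ÷ 60 = 1.2833 L/s.
New flow: 46 L/min ÷ 60 = 0.7667 L/s.
PIP = Vt/C + R·V̇ + PEEP (constant-flow equation of motion).
Only the resistive term changes: ΔPIP = R × ΔV̇ = 10.5 × (0.7667 − 1.2833) = 10.5 × -0.5166 = -5.424 cmH2O.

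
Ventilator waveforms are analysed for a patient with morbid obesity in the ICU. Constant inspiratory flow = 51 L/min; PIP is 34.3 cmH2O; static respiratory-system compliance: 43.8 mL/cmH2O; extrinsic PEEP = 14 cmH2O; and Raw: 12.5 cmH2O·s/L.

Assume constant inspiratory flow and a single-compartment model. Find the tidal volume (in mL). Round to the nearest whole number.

424

Flow: 51 L/min ÷ 60 = 0.85 L/s.
Equation of motion (constant flow): PIP = Vt/C + R·V̇ + PEEP.
Vt/C = PIP − R·V̇ − PEEP = 34.3 − 10.625 − 14 = 9.675 cmH2O.
Vt = C × 9.675 = 43.8 × 9.675 = 423.77 mL.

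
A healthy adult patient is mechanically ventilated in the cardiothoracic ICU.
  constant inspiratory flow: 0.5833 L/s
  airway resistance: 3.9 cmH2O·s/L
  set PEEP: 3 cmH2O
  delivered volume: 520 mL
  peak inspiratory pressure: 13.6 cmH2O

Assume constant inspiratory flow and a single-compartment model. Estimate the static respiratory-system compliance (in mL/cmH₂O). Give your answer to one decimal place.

Equation of motion (constant flow): PIP = Vt/C + R·V̇ + PEEP.
Vt/C = PIP − R·V̇ − PEEP = 13.6 − 3.9×0.5833 − 3 = 13.6 − 2.275 − 3 = 8.325 cmH2O.
C = Vt / 8.325 = 520 / 8.325 = 62.462 mL/cmH2O.

62.5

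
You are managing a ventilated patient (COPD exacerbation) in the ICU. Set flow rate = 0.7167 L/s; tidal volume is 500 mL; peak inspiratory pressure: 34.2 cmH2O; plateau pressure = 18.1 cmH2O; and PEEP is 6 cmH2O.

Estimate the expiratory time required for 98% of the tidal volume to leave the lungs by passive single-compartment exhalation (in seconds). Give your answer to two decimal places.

3.63

R = (PIP − Pplat)/V̇ = (34.2 − 18.1) / 0.7167 = 16.1/0.7167 = 22.464 cmH2O·s/L.
C = Vt/(Pplat − PEEP) = 500.0 / (18.1 − 6) = 500.0/12.1 = 41.322 mL/cmH2O.
τ = R × C = 22.464 × 0.04132 L/cmH2O = 0.9282 s.
t = −τ·ln(1 − 0.98) = −0.9282·ln(0.02) = 3.631 s.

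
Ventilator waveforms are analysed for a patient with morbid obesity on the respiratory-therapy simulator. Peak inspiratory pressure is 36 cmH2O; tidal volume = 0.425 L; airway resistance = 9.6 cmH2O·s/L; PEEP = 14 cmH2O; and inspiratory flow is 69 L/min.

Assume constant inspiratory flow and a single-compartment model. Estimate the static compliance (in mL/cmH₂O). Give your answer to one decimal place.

38.8

Flow: 69 L/min ÷ 60 = 1.15 L/s.
Equation of motion (constant flow): PIP = Vt/C + R·V̇ + PEEP.
Vt/C = PIP − R·V̇ − PEEP = 36 − 9.6×1.15 − 14 = 36 − 11.04 − 14 = 10.96 cmH2O.
C = Vt / 10.96 = 425 / 10.96 = 38.777 mL/cmH2O.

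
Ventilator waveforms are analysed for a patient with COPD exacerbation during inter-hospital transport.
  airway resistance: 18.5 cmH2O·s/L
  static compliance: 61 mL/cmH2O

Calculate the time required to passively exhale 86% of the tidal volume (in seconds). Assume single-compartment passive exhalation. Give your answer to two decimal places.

τ = R × C = 18.5 × 61 mL/cmH2O = 18.5 × 0.061 L/cmH2O = 1.129 s.
Exhaled fraction f = 1 − e^(−t/τ) → t = −τ·ln(1 − f) = −1.129·ln(0.14) = 2.22 s.

2.22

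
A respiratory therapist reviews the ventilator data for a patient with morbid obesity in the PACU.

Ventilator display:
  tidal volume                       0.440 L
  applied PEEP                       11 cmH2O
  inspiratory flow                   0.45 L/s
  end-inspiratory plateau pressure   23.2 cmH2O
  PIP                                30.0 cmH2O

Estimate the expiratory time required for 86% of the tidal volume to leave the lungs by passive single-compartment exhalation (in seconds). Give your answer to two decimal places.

1.07

R = (PIP − Pplat)/V̇ = (30.0 − 23.2) / 0.45 = 6.8/0.45 = 15.111 cmH2O·s/L.
C = Vt/(Pplat − PEEP) = 440.0 / (23.2 − 11) = 440.0/12.2 = 36.066 mL/cmH2O.
τ = R × C = 15.111 × 0.03607 L/cmH2O = 0.5451 s.
t = −τ·ln(1 − 0.86) = −0.5451·ln(0.14) = 1.072 s.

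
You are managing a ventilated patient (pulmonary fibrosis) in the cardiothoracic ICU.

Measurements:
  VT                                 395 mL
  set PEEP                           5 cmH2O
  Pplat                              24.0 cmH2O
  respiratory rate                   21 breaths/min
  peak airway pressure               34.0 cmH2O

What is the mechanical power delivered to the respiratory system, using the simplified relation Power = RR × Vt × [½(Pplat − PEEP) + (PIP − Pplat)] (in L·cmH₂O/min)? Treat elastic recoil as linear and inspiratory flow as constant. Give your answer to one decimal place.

Per-breath work = Vt × [½(Pplat−PEEP) + (PIP−Pplat)] = 0.395 × [0.5×19.0 + 10.0] = 0.395 × 19.5 = 7.703 L·cmH2O.
Power = 21 × 7.703 = 161.76 L·cmH2O/min.

161.8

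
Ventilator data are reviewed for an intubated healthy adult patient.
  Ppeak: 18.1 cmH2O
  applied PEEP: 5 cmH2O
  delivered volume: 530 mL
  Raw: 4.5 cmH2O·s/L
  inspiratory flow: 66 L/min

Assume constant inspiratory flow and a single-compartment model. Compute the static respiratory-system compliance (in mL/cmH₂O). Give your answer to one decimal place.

65.0

Flow: 66 L/min ÷ 60 = 1.1 L/s.
Equation of motion (constant flow): PIP = Vt/C + R·V̇ + PEEP.
Vt/C = PIP − R·V̇ − PEEP = 18.1 − 4.5×1.1 − 5 = 18.1 − 4.95 − 5 = 8.15 cmH2O.
C = Vt / 8.15 = 530 / 8.15 = 65.031 mL/cmH2O.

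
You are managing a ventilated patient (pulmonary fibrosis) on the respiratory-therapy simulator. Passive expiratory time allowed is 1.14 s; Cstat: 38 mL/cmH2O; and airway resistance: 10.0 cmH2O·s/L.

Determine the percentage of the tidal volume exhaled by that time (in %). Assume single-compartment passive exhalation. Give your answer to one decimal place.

τ = R × C = 10.0 × 38 mL/cmH2O = 10.0 × 0.038 L/cmH2O = 0.38 s.
Passive exhalation: V(t)/V₀ = e^(−t/τ) = e^(−1.14/0.38) = 0.04979.
Fraction exhaled = 1 − 0.04979 = 0.9502 → 95.02%.

95.0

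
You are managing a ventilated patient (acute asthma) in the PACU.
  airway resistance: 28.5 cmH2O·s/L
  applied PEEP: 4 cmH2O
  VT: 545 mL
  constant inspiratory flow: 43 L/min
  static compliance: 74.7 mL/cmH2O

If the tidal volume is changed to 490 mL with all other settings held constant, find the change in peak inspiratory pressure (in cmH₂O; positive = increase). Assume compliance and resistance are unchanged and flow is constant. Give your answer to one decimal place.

-0.7

PIP = Vt/C + R·V̇ + PEEP (constant-flow equation of motion).
Only the elastic term changes: ΔPIP = ΔVt / C = (490 − 545) / 74.7 = -0.7363 cmH2O.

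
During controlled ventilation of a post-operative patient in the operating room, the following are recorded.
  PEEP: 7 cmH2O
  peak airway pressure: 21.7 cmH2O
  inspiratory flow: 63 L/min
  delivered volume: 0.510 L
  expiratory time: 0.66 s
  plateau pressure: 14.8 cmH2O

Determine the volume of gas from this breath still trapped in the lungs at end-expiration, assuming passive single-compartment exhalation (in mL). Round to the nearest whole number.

110

Flow: 63 L/min ÷ 60 = 1.05 L/s.
R = (PIP − Pplat)/V̇ = (21.7 − 14.8) / 1.05 = 6.9/1.05 = 6.571 cmH2O·s/L.
C = Vt/(Pplat − PEEP) = 510.0 / (14.8 − 7) = 510.0/7.8 = 65.385 mL/cmH2O.
τ = R × C = 6.571 × 0.06539 L/cmH2O = 0.4297 s.
Fraction remaining = e^(−Te/τ) = e^(−0.66/0.4297) = 0.2152.
Trapped volume = 510.0 × 0.2152 = 109.75 mL.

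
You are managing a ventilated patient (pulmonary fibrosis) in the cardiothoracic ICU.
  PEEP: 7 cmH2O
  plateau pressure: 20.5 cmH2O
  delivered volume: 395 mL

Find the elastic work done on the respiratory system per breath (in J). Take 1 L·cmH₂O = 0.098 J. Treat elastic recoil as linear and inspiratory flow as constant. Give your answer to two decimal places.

Elastic work ≈ ½ × (Pplat − PEEP) × Vt = 0.5 × (20.5 − 7) × 0.395 L = 0.5 × 13.5 × 0.395 = 2.666 L·cmH2O.
× 0.098 J/(L·cmH2O) → 0.2613 J.

0.26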